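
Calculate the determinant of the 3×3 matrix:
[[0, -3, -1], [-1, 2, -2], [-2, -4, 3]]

Expansion along first row:
det = 0·det([[2,-2],[-4,3]]) - -3·det([[-1,-2],[-2,3]]) + -1·det([[-1,2],[-2,-4]])
    = 0·(2·3 - -2·-4) - -3·(-1·3 - -2·-2) + -1·(-1·-4 - 2·-2)
    = 0·-2 - -3·-7 + -1·8
    = 0 + -21 + -8 = -29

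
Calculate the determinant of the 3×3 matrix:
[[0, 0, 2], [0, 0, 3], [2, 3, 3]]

Expansion along first row:
det = 0·det([[0,3],[3,3]]) - 0·det([[0,3],[2,3]]) + 2·det([[0,0],[2,3]])
    = 0·(0·3 - 3·3) - 0·(0·3 - 3·2) + 2·(0·3 - 0·2)
    = 0·-9 - 0·-6 + 2·0
    = 0 + 0 + 0 = 0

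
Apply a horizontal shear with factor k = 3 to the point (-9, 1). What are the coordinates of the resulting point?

Shear matrix for horizontal shear with factor k = 3:
[[1, 3], [0, 1]]
Result: (-9, 1) → (-6, 1)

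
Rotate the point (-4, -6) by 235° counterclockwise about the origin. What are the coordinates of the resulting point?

Rotation matrix for 235°: [[cos 235°, -sin 235°], [sin 235°, cos 235°]] ≈ [[-0.573576, 0.819152], [-0.819152, -0.573576]]
[[-0.573576, 0.819152], [-0.819152, -0.573576]] × [-4, -6]ᵀ ≈ [-2.6206, 6.7181]ᵀ
Result: (-2.6206, 6.7181)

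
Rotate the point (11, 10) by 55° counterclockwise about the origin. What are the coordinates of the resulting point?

Rotation matrix for 55°: [[cos 55°, -sin 55°], [sin 55°, cos 55°]] ≈ [[0.573576, -0.819152], [0.819152, 0.573576]]
[[0.573576, -0.819152], [0.819152, 0.573576]] × [11, 10]ᵀ ≈ [-1.8822, 14.7464]ᵀ
Result: (-1.8822, 14.7464)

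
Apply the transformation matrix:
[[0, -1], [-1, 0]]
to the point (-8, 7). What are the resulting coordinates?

Matrix multiplication:
[[0, -1], [-1, 0]] × [-8, 7]ᵀ
= [(0)(-8) + (-1)(7), (-1)(-8) + (0)(7)]ᵀ
= [-7, 8]ᵀ
Result: (-7, 8)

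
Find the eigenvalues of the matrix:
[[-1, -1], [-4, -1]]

Characteristic equation: det(A - λI) = 0
λ² - (trace)λ + (det) = 0
trace = -1 + -1 = -2, det = (-1)(-1) - (-1)(-4) = -3
λ² - (-2)λ + (-3) = 0
λ = (-2 ± √((-2)² - 4·(-3))) / 2 = (-2 ± √16) / 2
Solving: λ = -3, 1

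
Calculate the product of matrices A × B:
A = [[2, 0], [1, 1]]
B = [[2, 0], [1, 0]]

Matrix multiplication:
C[0][0] = 2×2 + 0×1 = 4
C[0][1] = 2×0 + 0×0 = 0
C[1][0] = 1×2 + 1×1 = 3
C[1][1] = 1×0 + 1×0 = 0
Result: [[4, 0], [3, 0]]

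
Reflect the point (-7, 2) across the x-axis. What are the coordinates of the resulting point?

Reflection across x-axis: (-7, 2) → (-7, -2)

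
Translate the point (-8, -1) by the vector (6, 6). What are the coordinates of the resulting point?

Translation by (6, 6) (homogeneous matrix [[1, 0, 6], [0, 1, 6], [0, 0, 1]]):
x' = -8 + 6 = -2
y' = -1 + 6 = 5
Result: (-2, 5)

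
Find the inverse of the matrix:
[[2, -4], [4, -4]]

For [[a,b],[c,d]], inverse = (1/det)·[[d,-b],[-c,a]]
det = (2)(-4) - (-4)(4) = -8 - -16 = 8
Inverse = (1/8)·[[-4, 4], [-4, 2]]
= [[-1/2, 1/2], [-1/2, 1/4]]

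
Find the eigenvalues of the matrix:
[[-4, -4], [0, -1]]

Characteristic equation: det(A - λI) = 0
λ² - (trace)λ + (det) = 0
trace = -4 + -1 = -5, det = (-4)(-1) - (-4)(0) = 4
λ² - (-5)λ + (4) = 0
λ = (-5 ± √((-5)² - 4·(4))) / 2 = (-5 ± √9) / 2
Solving: λ = -4, -1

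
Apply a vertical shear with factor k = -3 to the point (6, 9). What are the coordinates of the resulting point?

Shear matrix for vertical shear with factor k = -3:
[[1, 0], [-3, 1]]
Result: (6, 9) → (6, -9)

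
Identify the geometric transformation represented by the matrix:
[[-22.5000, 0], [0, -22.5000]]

This matrix represents: uniform scaling by factor -22.5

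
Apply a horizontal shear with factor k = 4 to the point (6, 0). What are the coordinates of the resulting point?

Shear matrix for horizontal shear with factor k = 4:
[[1, 4], [0, 1]]
Result: (6, 0) → (6, 0)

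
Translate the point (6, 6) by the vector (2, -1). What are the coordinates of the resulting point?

Translation by (2, -1) (homogeneous matrix [[1, 0, 2], [0, 1, -1], [0, 0, 1]]):
x' = 6 + 2 = 8
y' = 6 + -1 = 5
Result: (8, 5)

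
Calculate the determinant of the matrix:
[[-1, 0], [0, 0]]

For a 2×2 matrix [[a, b], [c, d]], det = ad - bc
det = (-1)(0) - (0)(0) = 0 - 0 = 0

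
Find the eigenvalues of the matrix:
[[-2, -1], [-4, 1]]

Characteristic equation: det(A - λI) = 0
λ² - (trace)λ + (det) = 0
trace = -2 + 1 = -1, det = (-2)(1) - (-1)(-4) = -6
λ² - (-1)λ + (-6) = 0
λ = (-1 ± √((-1)² - 4·(-6))) / 2 = (-1 ± √25) / 2
Solving: λ = -3, 2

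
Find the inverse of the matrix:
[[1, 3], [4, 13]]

For [[a,b],[c,d]], inverse = (1/det)·[[d,-b],[-c,a]]
det = (1)(13) - (3)(4) = 13 - 12 = 1
Inverse = [[13, -3], [-4, 1]]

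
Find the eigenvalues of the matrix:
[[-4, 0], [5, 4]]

Characteristic equation: det(A - λI) = 0
λ² - (trace)λ + (det) = 0
trace = -4 + 4 = 0, det = (-4)(4) - (0)(5) = -16
λ² - (0)λ + (-16) = 0
λ = (0 ± √((0)² - 4·(-16))) / 2 = (0 ± √64) / 2
Solving: λ = -4, 4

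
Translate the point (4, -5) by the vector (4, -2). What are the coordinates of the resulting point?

Translation by (4, -2) (homogeneous matrix [[1, 0, 4], [0, 1, -2], [0, 0, 1]]):
x' = 4 + 4 = 8
y' = -5 + -2 = -7
Result: (8, -7)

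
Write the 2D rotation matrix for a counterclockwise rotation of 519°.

Rotation matrix formula: [[cos θ, -sin θ], [sin θ, cos θ]]
For θ = 519°:
cos(519°) = -0.9336
sin(519°) = 0.3584
Result: [[-0.9336, -0.3584], [0.3584, -0.9336]]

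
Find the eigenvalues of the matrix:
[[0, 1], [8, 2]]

Characteristic equation: det(A - λI) = 0
λ² - (trace)λ + (det) = 0
trace = 0 + 2 = 2, det = (0)(2) - (1)(8) = -8
λ² - (2)λ + (-8) = 0
λ = (2 ± √((2)² - 4·(-8))) / 2 = (2 ± √36) / 2
Solving: λ = -2, 4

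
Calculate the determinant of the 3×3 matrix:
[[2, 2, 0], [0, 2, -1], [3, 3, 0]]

Expansion along first row:
det = 2·det([[2,-1],[3,0]]) - 2·det([[0,-1],[3,0]]) + 0·det([[0,2],[3,3]])
    = 2·(2·0 - -1·3) - 2·(0·0 - -1·3) + 0·(0·3 - 2·3)
    = 2·3 - 2·3 + 0·-6
    = 6 + -6 + 0 = 0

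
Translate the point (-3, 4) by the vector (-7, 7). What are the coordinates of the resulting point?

Translation by (-7, 7) (homogeneous matrix [[1, 0, -7], [0, 1, 7], [0, 0, 1]]):
x' = -3 + -7 = -10
y' = 4 + 7 = 11
Result: (-10, 11)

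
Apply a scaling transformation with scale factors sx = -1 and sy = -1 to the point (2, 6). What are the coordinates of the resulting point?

Scaling matrix:
[[-1, 0], [0, -1]]
Result: (2 × -1, 6 × -1) = (-2, -6)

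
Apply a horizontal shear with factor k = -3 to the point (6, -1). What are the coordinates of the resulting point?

Shear matrix for horizontal shear with factor k = -3:
[[1, -3], [0, 1]]
Result: (6, -1) → (9, -1)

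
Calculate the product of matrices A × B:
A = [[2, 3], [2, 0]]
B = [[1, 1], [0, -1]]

Matrix multiplication:
C[0][0] = 2×1 + 3×0 = 2
C[0][1] = 2×1 + 3×-1 = -1
C[1][0] = 2×1 + 0×0 = 2
C[1][1] = 2×1 + 0×-1 = 2
Result: [[2, -1], [2, 2]]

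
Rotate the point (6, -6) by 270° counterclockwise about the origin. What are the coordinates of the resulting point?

Rotation matrix for 270°: [[cos 270°, -sin 270°], [sin 270°, cos 270°]] = [[0, 1], [-1, 0]]
[[0, 1], [-1, 0]] × [6, -6]ᵀ = [-6, -6]ᵀ
Result: (-6, -6)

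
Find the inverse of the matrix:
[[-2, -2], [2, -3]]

For [[a,b],[c,d]], inverse = (1/det)·[[d,-b],[-c,a]]
det = (-2)(-3) - (-2)(2) = 6 - -4 = 10
Inverse = (1/10)·[[-3, 2], [-2, -2]]
= [[-3/10, 1/5], [-1/5, -1/5]]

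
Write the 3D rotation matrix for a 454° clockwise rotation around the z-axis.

Rotation matrix for clockwise 454° around z-axis:
A clockwise rotation by 454° is a counterclockwise rotation by -454°.
cos(-454°) = -0.0698, sin(-454°) = -0.9976
Result: [[-0.0698, 0.9976, 0], [-0.9976, -0.0698, 0], [0, 0, 1]]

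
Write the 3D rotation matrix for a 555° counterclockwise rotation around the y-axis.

Rotation matrix for counterclockwise 555° around y-axis:
cos(555°) = -0.9659, sin(555°) = -0.2588
Result: [[-0.9659, 0, -0.2588], [0, 1, 0], [0.2588, 0, -0.9659]]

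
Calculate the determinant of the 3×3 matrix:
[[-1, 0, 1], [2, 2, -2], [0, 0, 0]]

Expansion along first row:
det = -1·det([[2,-2],[0,0]]) - 0·det([[2,-2],[0,0]]) + 1·det([[2,2],[0,0]])
    = -1·(2·0 - -2·0) - 0·(2·0 - -2·0) + 1·(2·0 - 2·0)
    = -1·0 - 0·0 + 1·0
    = 0 + 0 + 0 = 0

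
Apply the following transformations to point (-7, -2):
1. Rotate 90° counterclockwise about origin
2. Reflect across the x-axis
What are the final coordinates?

Step 1: Rotate 90° → (2, -7)
Step 2: Reflect across x-axis → (2, 7)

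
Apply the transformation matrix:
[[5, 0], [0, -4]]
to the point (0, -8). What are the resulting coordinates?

Matrix multiplication:
[[5, 0], [0, -4]] × [0, -8]ᵀ
= [(5)(0) + (0)(-8), (0)(0) + (-4)(-8)]ᵀ
= [0, 32]ᵀ
Result: (0, 32)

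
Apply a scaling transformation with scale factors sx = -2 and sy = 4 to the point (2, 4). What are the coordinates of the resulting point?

Scaling matrix:
[[-2, 0], [0, 4]]
Result: (2 × -2, 4 × 4) = (-4, 16)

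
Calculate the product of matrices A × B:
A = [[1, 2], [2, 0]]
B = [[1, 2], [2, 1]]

Matrix multiplication:
C[0][0] = 1×1 + 2×2 = 5
C[0][1] = 1×2 + 2×1 = 4
C[1][0] = 2×1 + 0×2 = 2
C[1][1] = 2×2 + 0×1 = 4
Result: [[5, 4], [2, 4]]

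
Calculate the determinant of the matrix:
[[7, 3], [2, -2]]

For a 2×2 matrix [[a, b], [c, d]], det = ad - bc
det = (7)(-2) - (3)(2) = -14 - 6 = -20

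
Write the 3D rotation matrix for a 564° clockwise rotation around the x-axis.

Rotation matrix for clockwise 564° around x-axis:
A clockwise rotation by 564° is a counterclockwise rotation by -564°.
cos(-564°) = -0.9135, sin(-564°) = 0.4067
Result: [[1, 0, 0], [0, -0.9135, -0.4067], [0, 0.4067, -0.9135]]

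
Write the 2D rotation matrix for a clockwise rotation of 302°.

Rotation matrix formula: [[cos θ, -sin θ], [sin θ, cos θ]]
A clockwise rotation by 302° is equivalent to a counterclockwise rotation by -302°.
For θ = -302°:
cos(-302°) = 0.5299
sin(-302°) = 0.8480
Result: [[0.5299, -0.8480], [0.8480, 0.5299]]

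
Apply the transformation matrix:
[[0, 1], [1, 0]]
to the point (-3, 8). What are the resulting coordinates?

Matrix multiplication:
[[0, 1], [1, 0]] × [-3, 8]ᵀ
= [(0)(-3) + (1)(8), (1)(-3) + (0)(8)]ᵀ
= [8, -3]ᵀ
Result: (8, -3)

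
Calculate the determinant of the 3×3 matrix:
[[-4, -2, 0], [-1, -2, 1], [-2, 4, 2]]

Expansion along first row:
det = -4·det([[-2,1],[4,2]]) - -2·det([[-1,1],[-2,2]]) + 0·det([[-1,-2],[-2,4]])
    = -4·(-2·2 - 1·4) - -2·(-1·2 - 1·-2) + 0·(-1·4 - -2·-2)
    = -4·-8 - -2·0 + 0·-8
    = 32 + 0 + 0 = 32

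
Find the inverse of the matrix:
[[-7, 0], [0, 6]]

For [[a,b],[c,d]], inverse = (1/det)·[[d,-b],[-c,a]]
det = (-7)(6) - (0)(0) = -42 - 0 = -42
Inverse = (1/-42)·[[6, 0], [0, -7]]
= [[-1/7, 0], [0, 1/6]]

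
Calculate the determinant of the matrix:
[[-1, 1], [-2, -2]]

For a 2×2 matrix [[a, b], [c, d]], det = ad - bc
det = (-1)(-2) - (1)(-2) = 2 - -2 = 4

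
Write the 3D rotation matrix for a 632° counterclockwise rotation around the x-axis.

Rotation matrix for counterclockwise 632° around x-axis:
cos(632°) = 0.0349, sin(632°) = -0.9994
Result: [[1, 0, 0], [0, 0.0349, 0.9994], [0, -0.9994, 0.0349]]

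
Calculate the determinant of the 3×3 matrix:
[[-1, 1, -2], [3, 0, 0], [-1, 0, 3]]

Expansion along first row:
det = -1·det([[0,0],[0,3]]) - 1·det([[3,0],[-1,3]]) + -2·det([[3,0],[-1,0]])
    = -1·(0·3 - 0·0) - 1·(3·3 - 0·-1) + -2·(3·0 - 0·-1)
    = -1·0 - 1·9 + -2·0
    = 0 + -9 + 0 = -9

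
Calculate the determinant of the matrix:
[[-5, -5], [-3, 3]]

For a 2×2 matrix [[a, b], [c, d]], det = ad - bc
det = (-5)(3) - (-5)(-3) = -15 - 15 = -30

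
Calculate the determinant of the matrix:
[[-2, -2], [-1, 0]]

For a 2×2 matrix [[a, b], [c, d]], det = ad - bc
det = (-2)(0) - (-2)(-1) = 0 - 2 = -2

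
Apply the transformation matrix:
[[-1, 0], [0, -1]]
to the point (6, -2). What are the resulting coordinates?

Matrix multiplication:
[[-1, 0], [0, -1]] × [6, -2]ᵀ
= [(-1)(6) + (0)(-2), (0)(6) + (-1)(-2)]ᵀ
= [-6, 2]ᵀ
Result: (-6, 2)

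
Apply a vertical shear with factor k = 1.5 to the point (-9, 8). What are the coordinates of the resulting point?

Shear matrix for vertical shear with factor k = 1.5:
[[1, 0], [1.50, 1]]
Result: (-9, 8) → (-9, -5.5)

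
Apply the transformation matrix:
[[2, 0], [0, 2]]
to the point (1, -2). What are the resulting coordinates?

Matrix multiplication:
[[2, 0], [0, 2]] × [1, -2]ᵀ
= [(2)(1) + (0)(-2), (0)(1) + (2)(-2)]ᵀ
= [2, -4]ᵀ
Result: (2, -4)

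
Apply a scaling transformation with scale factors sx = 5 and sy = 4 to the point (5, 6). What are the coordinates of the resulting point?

Scaling matrix:
[[5, 0], [0, 4]]
Result: (5 × 5, 6 × 4) = (25, 24)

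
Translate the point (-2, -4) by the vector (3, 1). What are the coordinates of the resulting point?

Translation by (3, 1) (homogeneous matrix [[1, 0, 3], [0, 1, 1], [0, 0, 1]]):
x' = -2 + 3 = 1
y' = -4 + 1 = -3
Result: (1, -3)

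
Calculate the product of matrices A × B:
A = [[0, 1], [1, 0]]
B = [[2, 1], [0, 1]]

Matrix multiplication:
C[0][0] = 0×2 + 1×0 = 0
C[0][1] = 0×1 + 1×1 = 1
C[1][0] = 1×2 + 0×0 = 2
C[1][1] = 1×1 + 0×1 = 1
Result: [[0, 1], [2, 1]]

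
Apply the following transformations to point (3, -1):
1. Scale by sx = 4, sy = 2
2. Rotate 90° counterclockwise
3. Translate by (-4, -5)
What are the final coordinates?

Step 1: Scale → (12, -2)
Step 2: Rotate 90° → (2, 12)
Step 3: Translate → (-2, 7)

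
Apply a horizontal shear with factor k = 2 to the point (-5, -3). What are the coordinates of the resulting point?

Shear matrix for horizontal shear with factor k = 2:
[[1, 2], [0, 1]]
Result: (-5, -3) → (-11, -3)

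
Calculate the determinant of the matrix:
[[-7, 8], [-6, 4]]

For a 2×2 matrix [[a, b], [c, d]], det = ad - bc
det = (-7)(4) - (8)(-6) = -28 - -48 = 20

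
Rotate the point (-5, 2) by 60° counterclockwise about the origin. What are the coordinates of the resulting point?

Rotation matrix for 60°: [[cos 60°, -sin 60°], [sin 60°, cos 60°]] ≈ [[0.500000, -0.866025], [0.866025, 0.500000]]
[[0.500000, -0.866025], [0.866025, 0.500000]] × [-5, 2]ᵀ ≈ [-4.2321, -3.3301]ᵀ
Result: (-4.2321, -3.3301)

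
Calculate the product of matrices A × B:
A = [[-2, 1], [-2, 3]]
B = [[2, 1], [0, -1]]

Matrix multiplication:
C[0][0] = -2×2 + 1×0 = -4
C[0][1] = -2×1 + 1×-1 = -3
C[1][0] = -2×2 + 3×0 = -4
C[1][1] = -2×1 + 3×-1 = -5
Result: [[-4, -3], [-4, -5]]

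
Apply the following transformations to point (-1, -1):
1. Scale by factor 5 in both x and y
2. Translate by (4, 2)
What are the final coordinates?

Step 1: Scale (-1, -1) by 5 → (-5, -5)
Step 2: Translate by (4, 2) → (-1, -3)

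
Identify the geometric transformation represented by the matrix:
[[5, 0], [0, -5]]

This matrix represents: non-uniform scaling by sx = 5, sy = -5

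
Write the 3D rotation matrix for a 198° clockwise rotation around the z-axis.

Rotation matrix for clockwise 198° around z-axis:
A clockwise rotation by 198° is a counterclockwise rotation by -198°.
cos(-198°) = -0.9511, sin(-198°) = 0.3090
Result: [[-0.9511, -0.3090, 0], [0.3090, -0.9511, 0], [0, 0, 1]]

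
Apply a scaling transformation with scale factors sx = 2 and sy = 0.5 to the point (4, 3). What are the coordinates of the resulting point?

Scaling matrix:
[[2, 0], [0, 0.50]]
Result: (4 × 2, 3 × 0.5) = (8, 1.5)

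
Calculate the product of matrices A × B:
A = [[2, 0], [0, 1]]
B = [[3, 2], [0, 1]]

Matrix multiplication:
C[0][0] = 2×3 + 0×0 = 6
C[0][1] = 2×2 + 0×1 = 4
C[1][0] = 0×3 + 1×0 = 0
C[1][1] = 0×2 + 1×1 = 1
Result: [[6, 4], [0, 1]]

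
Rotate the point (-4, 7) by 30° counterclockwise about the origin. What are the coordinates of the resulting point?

Rotation matrix for 30°: [[cos 30°, -sin 30°], [sin 30°, cos 30°]] ≈ [[0.866025, -0.500000], [0.500000, 0.866025]]
[[0.866025, -0.500000], [0.500000, 0.866025]] × [-4, 7]ᵀ ≈ [-6.9641, 4.0622]ᵀ
Result: (-6.9641, 4.0622)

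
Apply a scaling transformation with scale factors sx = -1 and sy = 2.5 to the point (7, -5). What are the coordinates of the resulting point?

Scaling matrix:
[[-1, 0], [0, 2.50]]
Result: (7 × -1, -5 × 2.5) = (-7, -12.5)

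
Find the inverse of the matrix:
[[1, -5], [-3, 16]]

For [[a,b],[c,d]], inverse = (1/det)·[[d,-b],[-c,a]]
det = (1)(16) - (-5)(-3) = 16 - 15 = 1
Inverse = [[16, 5], [3, 1]]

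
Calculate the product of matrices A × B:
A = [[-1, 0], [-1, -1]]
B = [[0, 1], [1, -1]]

Matrix multiplication:
C[0][0] = -1×0 + 0×1 = 0
C[0][1] = -1×1 + 0×-1 = -1
C[1][0] = -1×0 + -1×1 = -1
C[1][1] = -1×1 + -1×-1 = 0
Result: [[0, -1], [-1, 0]]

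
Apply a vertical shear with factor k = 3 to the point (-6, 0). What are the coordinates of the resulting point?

Shear matrix for vertical shear with factor k = 3:
[[1, 0], [3, 1]]
Result: (-6, 0) → (-6, -18)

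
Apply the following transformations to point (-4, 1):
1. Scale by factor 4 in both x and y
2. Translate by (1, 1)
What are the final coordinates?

Step 1: Scale (-4, 1) by 4 → (-16, 4)
Step 2: Translate by (1, 1) → (-15, 5)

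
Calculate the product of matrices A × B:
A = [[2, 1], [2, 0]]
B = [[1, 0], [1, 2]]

Matrix multiplication:
C[0][0] = 2×1 + 1×1 = 3
C[0][1] = 2×0 + 1×2 = 2
C[1][0] = 2×1 + 0×1 = 2
C[1][1] = 2×0 + 0×2 = 0
Result: [[3, 2], [2, 0]]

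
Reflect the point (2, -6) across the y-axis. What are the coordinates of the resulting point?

Reflection across y-axis: (2, -6) → (-2, -6)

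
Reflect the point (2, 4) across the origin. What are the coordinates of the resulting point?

Reflection across origin: (2, 4) → (-2, -4)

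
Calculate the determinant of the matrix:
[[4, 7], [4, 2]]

For a 2×2 matrix [[a, b], [c, d]], det = ad - bc
det = (4)(2) - (7)(4) = 8 - 28 = -20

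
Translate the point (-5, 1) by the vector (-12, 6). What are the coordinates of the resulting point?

Translation by (-12, 6) (homogeneous matrix [[1, 0, -12], [0, 1, 6], [0, 0, 1]]):
x' = -5 + -12 = -17
y' = 1 + 6 = 7
Result: (-17, 7)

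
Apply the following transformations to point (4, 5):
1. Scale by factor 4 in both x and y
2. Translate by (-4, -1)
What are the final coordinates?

Step 1: Scale (4, 5) by 4 → (16, 20)
Step 2: Translate by (-4, -1) → (12, 19)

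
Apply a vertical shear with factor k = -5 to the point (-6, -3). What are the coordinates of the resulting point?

Shear matrix for vertical shear with factor k = -5:
[[1, 0], [-5, 1]]
Result: (-6, -3) → (-6, 27)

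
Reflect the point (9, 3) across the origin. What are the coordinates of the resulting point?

Reflection across origin: (9, 3) → (-9, -3)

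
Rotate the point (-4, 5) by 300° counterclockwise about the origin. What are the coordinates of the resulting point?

Rotation matrix for 300°: [[cos 300°, -sin 300°], [sin 300°, cos 300°]] ≈ [[0.500000, 0.866025], [-0.866025, 0.500000]]
[[0.500000, 0.866025], [-0.866025, 0.500000]] × [-4, 5]ᵀ ≈ [2.3301, 5.9641]ᵀ
Result: (2.3301, 5.9641)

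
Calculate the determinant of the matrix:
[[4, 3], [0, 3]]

For a 2×2 matrix [[a, b], [c, d]], det = ad - bc
det = (4)(3) - (3)(0) = 12 - 0 = 12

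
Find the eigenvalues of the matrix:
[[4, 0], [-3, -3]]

Characteristic equation: det(A - λI) = 0
λ² - (trace)λ + (det) = 0
trace = 4 + -3 = 1, det = (4)(-3) - (0)(-3) = -12
λ² - (1)λ + (-12) = 0
λ = (1 ± √((1)² - 4·(-12))) / 2 = (1 ± √49) / 2
Solving: λ = -3, 4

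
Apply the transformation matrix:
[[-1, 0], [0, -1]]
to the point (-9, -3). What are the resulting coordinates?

Matrix multiplication:
[[-1, 0], [0, -1]] × [-9, -3]ᵀ
= [(-1)(-9) + (0)(-3), (0)(-9) + (-1)(-3)]ᵀ
= [9, 3]ᵀ
Result: (9, 3)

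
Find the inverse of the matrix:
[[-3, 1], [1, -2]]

For [[a,b],[c,d]], inverse = (1/det)·[[d,-b],[-c,a]]
det = (-3)(-2) - (1)(1) = 6 - 1 = 5
Inverse = (1/5)·[[-2, -1], [-1, -3]]
= [[-2/5, -1/5], [-1/5, -3/5]]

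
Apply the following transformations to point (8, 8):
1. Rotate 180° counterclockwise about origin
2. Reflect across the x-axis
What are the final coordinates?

Step 1: Rotate 180° → (-8, -8)
Step 2: Reflect across x-axis → (-8, 8)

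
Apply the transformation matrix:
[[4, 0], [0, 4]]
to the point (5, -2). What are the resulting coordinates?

Matrix multiplication:
[[4, 0], [0, 4]] × [5, -2]ᵀ
= [(4)(5) + (0)(-2), (0)(5) + (4)(-2)]ᵀ
= [20, -8]ᵀ
Result: (20, -8)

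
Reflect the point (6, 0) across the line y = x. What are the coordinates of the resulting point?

Reflection across line y = x: (6, 0) → (0, 6)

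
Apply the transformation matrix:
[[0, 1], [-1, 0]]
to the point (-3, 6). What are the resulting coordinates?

Matrix multiplication:
[[0, 1], [-1, 0]] × [-3, 6]ᵀ
= [(0)(-3) + (1)(6), (-1)(-3) + (0)(6)]ᵀ
= [6, 3]ᵀ
Result: (6, 3)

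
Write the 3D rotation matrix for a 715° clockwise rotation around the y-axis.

Rotation matrix for clockwise 715° around y-axis:
A clockwise rotation by 715° is a counterclockwise rotation by -715°.
cos(-715°) = 0.9962, sin(-715°) = 0.0872
Result: [[0.9962, 0, 0.0872], [0, 1, 0], [-0.0872, 0, 0.9962]]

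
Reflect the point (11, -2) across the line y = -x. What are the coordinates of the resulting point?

Reflection across line y = -x: (11, -2) → (2, -11)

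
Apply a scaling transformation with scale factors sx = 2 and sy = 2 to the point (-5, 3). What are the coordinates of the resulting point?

Scaling matrix:
[[2, 0], [0, 2]]
Result: (-5 × 2, 3 × 2) = (-10, 6)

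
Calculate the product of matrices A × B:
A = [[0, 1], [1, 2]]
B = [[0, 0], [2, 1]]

Matrix multiplication:
C[0][0] = 0×0 + 1×2 = 2
C[0][1] = 0×0 + 1×1 = 1
C[1][0] = 1×0 + 2×2 = 4
C[1][1] = 1×0 + 2×1 = 2
Result: [[2, 1], [4, 2]]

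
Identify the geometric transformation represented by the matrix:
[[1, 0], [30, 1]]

This matrix represents: vertical shear with factor 30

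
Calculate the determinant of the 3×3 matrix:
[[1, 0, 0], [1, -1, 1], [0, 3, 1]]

Expansion along first row:
det = 1·det([[-1,1],[3,1]]) - 0·det([[1,1],[0,1]]) + 0·det([[1,-1],[0,3]])
    = 1·(-1·1 - 1·3) - 0·(1·1 - 1·0) + 0·(1·3 - -1·0)
    = 1·-4 - 0·1 + 0·3
    = -4 + 0 + 0 = -4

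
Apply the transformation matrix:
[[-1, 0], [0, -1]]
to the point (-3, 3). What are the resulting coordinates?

Matrix multiplication:
[[-1, 0], [0, -1]] × [-3, 3]ᵀ
= [(-1)(-3) + (0)(3), (0)(-3) + (-1)(3)]ᵀ
= [3, -3]ᵀ
Result: (3, -3)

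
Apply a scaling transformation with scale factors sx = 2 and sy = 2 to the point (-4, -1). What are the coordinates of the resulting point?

Scaling matrix:
[[2, 0], [0, 2]]
Result: (-4 × 2, -1 × 2) = (-8, -2)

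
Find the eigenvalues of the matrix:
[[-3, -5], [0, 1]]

Characteristic equation: det(A - λI) = 0
λ² - (trace)λ + (det) = 0
trace = -3 + 1 = -2, det = (-3)(1) - (-5)(0) = -3
λ² - (-2)λ + (-3) = 0
λ = (-2 ± √((-2)² - 4·(-3))) / 2 = (-2 ± √16) / 2
Solving: λ = -3, 1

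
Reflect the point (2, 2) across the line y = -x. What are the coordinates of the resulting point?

Reflection across line y = -x: (2, 2) → (-2, -2)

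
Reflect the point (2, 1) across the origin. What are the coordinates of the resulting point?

Reflection across origin: (2, 1) → (-2, -1)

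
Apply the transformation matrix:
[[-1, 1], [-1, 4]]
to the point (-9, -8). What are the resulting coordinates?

Matrix multiplication:
[[-1, 1], [-1, 4]] × [-9, -8]ᵀ
= [(-1)(-9) + (1)(-8), (-1)(-9) + (4)(-8)]ᵀ
= [1, -23]ᵀ
Result: (1, -23)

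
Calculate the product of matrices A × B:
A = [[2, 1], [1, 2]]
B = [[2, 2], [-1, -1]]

Matrix multiplication:
C[0][0] = 2×2 + 1×-1 = 3
C[0][1] = 2×2 + 1×-1 = 3
C[1][0] = 1×2 + 2×-1 = 0
C[1][1] = 1×2 + 2×-1 = 0
Result: [[3, 3], [0, 0]]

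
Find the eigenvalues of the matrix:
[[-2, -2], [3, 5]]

Characteristic equation: det(A - λI) = 0
λ² - (trace)λ + (det) = 0
trace = -2 + 5 = 3, det = (-2)(5) - (-2)(3) = -4
λ² - (3)λ + (-4) = 0
λ = (3 ± √((3)² - 4·(-4))) / 2 = (3 ± √25) / 2
Solving: λ = -1, 4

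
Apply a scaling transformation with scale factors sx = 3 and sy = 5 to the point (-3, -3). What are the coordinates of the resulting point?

Scaling matrix:
[[3, 0], [0, 5]]
Result: (-3 × 3, -3 × 5) = (-9, -15)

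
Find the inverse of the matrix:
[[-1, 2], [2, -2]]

For [[a,b],[c,d]], inverse = (1/det)·[[d,-b],[-c,a]]
det = (-1)(-2) - (2)(2) = 2 - 4 = -2
Inverse = (1/-2)·[[-2, -2], [-2, -1]]
= [[1, 1], [1, 1/2]]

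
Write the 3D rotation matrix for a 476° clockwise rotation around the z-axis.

Rotation matrix for clockwise 476° around z-axis:
A clockwise rotation by 476° is a counterclockwise rotation by -476°.
cos(-476°) = -0.4384, sin(-476°) = -0.8988
Result: [[-0.4384, 0.8988, 0], [-0.8988, -0.4384, 0], [0, 0, 1]]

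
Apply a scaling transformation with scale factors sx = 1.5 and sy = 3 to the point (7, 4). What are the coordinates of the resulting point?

Scaling matrix:
[[1.50, 0], [0, 3]]
Result: (7 × 1.5, 4 × 3) = (10.5, 12)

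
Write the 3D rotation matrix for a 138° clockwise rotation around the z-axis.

Rotation matrix for clockwise 138° around z-axis:
A clockwise rotation by 138° is a counterclockwise rotation by -138°.
cos(-138°) = -0.7431, sin(-138°) = -0.6691
Result: [[-0.7431, 0.6691, 0], [-0.6691, -0.7431, 0], [0, 0, 1]]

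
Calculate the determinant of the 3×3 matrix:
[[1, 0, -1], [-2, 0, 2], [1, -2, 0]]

Expansion along first row:
det = 1·det([[0,2],[-2,0]]) - 0·det([[-2,2],[1,0]]) + -1·det([[-2,0],[1,-2]])
    = 1·(0·0 - 2·-2) - 0·(-2·0 - 2·1) + -1·(-2·-2 - 0·1)
    = 1·4 - 0·-2 + -1·4
    = 4 + 0 + -4 = 0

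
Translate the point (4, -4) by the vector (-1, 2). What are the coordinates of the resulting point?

Translation by (-1, 2) (homogeneous matrix [[1, 0, -1], [0, 1, 2], [0, 0, 1]]):
x' = 4 + -1 = 3
y' = -4 + 2 = -2
Result: (3, -2)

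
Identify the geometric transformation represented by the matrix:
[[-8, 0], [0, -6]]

This matrix represents: non-uniform scaling by sx = -8, sy = -6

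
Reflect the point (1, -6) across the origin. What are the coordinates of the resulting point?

Reflection across origin: (1, -6) → (-1, 6)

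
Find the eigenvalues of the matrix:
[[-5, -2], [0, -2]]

Characteristic equation: det(A - λI) = 0
λ² - (trace)λ + (det) = 0
trace = -5 + -2 = -7, det = (-5)(-2) - (-2)(0) = 10
λ² - (-7)λ + (10) = 0
λ = (-7 ± √((-7)² - 4·(10))) / 2 = (-7 ± √9) / 2
Solving: λ = -5, -2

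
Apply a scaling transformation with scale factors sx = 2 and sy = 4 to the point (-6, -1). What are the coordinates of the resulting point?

Scaling matrix:
[[2, 0], [0, 4]]
Result: (-6 × 2, -1 × 4) = (-12, -4)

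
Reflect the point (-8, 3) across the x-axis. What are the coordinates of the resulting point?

Reflection across x-axis: (-8, 3) → (-8, -3)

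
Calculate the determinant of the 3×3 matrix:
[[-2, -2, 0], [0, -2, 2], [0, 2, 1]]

Expansion along first row:
det = -2·det([[-2,2],[2,1]]) - -2·det([[0,2],[0,1]]) + 0·det([[0,-2],[0,2]])
    = -2·(-2·1 - 2·2) - -2·(0·1 - 2·0) + 0·(0·2 - -2·0)
    = -2·-6 - -2·0 + 0·0
    = 12 + 0 + 0 = 12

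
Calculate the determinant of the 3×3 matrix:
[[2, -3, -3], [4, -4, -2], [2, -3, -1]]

Expansion along first row:
det = 2·det([[-4,-2],[-3,-1]]) - -3·det([[4,-2],[2,-1]]) + -3·det([[4,-4],[2,-3]])
    = 2·(-4·-1 - -2·-3) - -3·(4·-1 - -2·2) + -3·(4·-3 - -4·2)
    = 2·-2 - -3·0 + -3·-4
    = -4 + 0 + 12 = 8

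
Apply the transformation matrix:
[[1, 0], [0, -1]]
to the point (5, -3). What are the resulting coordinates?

Matrix multiplication:
[[1, 0], [0, -1]] × [5, -3]ᵀ
= [(1)(5) + (0)(-3), (0)(5) + (-1)(-3)]ᵀ
= [5, 3]ᵀ
Result: (5, 3)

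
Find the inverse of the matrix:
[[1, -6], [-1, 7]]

For [[a,b],[c,d]], inverse = (1/det)·[[d,-b],[-c,a]]
det = (1)(7) - (-6)(-1) = 7 - 6 = 1
Inverse = [[7, 6], [1, 1]]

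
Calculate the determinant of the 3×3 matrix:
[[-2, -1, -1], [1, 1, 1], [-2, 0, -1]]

Expansion along first row:
det = -2·det([[1,1],[0,-1]]) - -1·det([[1,1],[-2,-1]]) + -1·det([[1,1],[-2,0]])
    = -2·(1·-1 - 1·0) - -1·(1·-1 - 1·-2) + -1·(1·0 - 1·-2)
    = -2·-1 - -1·1 + -1·2
    = 2 + 1 + -2 = 1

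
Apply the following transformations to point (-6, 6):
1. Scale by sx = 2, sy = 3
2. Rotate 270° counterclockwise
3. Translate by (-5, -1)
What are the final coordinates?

Step 1: Scale → (-12, 18)
Step 2: Rotate 270° → (18, 12)
Step 3: Translate → (13, 11)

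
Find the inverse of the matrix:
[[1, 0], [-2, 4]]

For [[a,b],[c,d]], inverse = (1/det)·[[d,-b],[-c,a]]
det = (1)(4) - (0)(-2) = 4 - 0 = 4
Inverse = (1/4)·[[4, 0], [2, 1]]
= [[1, 0], [1/2, 1/4]]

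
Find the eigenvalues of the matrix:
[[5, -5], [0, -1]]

Characteristic equation: det(A - λI) = 0
λ² - (trace)λ + (det) = 0
trace = 5 + -1 = 4, det = (5)(-1) - (-5)(0) = -5
λ² - (4)λ + (-5) = 0
λ = (4 ± √((4)² - 4·(-5))) / 2 = (4 ± √36) / 2
Solving: λ = -1, 5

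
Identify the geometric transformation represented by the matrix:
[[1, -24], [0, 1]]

This matrix represents: horizontal shear with factor -24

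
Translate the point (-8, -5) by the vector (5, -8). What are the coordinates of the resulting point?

Translation by (5, -8) (homogeneous matrix [[1, 0, 5], [0, 1, -8], [0, 0, 1]]):
x' = -8 + 5 = -3
y' = -5 + -8 = -13
Result: (-3, -13)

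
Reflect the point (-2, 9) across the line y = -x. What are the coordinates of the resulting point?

Reflection across line y = -x: (-2, 9) → (-9, 2)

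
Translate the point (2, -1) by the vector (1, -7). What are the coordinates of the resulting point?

Translation by (1, -7) (homogeneous matrix [[1, 0, 1], [0, 1, -7], [0, 0, 1]]):
x' = 2 + 1 = 3
y' = -1 + -7 = -8
Result: (3, -8)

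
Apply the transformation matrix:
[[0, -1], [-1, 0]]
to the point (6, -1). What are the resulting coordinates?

Matrix multiplication:
[[0, -1], [-1, 0]] × [6, -1]ᵀ
= [(0)(6) + (-1)(-1), (-1)(6) + (0)(-1)]ᵀ
= [1, -6]ᵀ
Result: (1, -6)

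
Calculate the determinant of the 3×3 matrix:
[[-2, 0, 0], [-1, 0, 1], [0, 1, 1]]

Expansion along first row:
det = -2·det([[0,1],[1,1]]) - 0·det([[-1,1],[0,1]]) + 0·det([[-1,0],[0,1]])
    = -2·(0·1 - 1·1) - 0·(-1·1 - 1·0) + 0·(-1·1 - 0·0)
    = -2·-1 - 0·-1 + 0·-1
    = 2 + 0 + 0 = 2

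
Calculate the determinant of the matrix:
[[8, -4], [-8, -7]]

For a 2×2 matrix [[a, b], [c, d]], det = ad - bc
det = (8)(-7) - (-4)(-8) = -56 - 32 = -88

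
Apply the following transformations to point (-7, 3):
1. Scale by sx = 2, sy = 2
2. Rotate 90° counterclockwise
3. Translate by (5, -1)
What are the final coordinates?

Step 1: Scale → (-14, 6)
Step 2: Rotate 90° → (-6, -14)
Step 3: Translate → (-1, -15)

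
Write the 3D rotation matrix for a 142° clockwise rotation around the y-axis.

Rotation matrix for clockwise 142° around y-axis:
A clockwise rotation by 142° is a counterclockwise rotation by -142°.
cos(-142°) = -0.7880, sin(-142°) = -0.6157
Result: [[-0.7880, 0, -0.6157], [0, 1, 0], [0.6157, 0, -0.7880]]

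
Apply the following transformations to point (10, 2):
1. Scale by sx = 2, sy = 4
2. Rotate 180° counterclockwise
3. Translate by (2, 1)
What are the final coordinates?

Step 1: Scale → (20, 8)
Step 2: Rotate 180° → (-20, -8)
Step 3: Translate → (-18, -7)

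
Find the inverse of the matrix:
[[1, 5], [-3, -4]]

For [[a,b],[c,d]], inverse = (1/det)·[[d,-b],[-c,a]]
det = (1)(-4) - (5)(-3) = -4 - -15 = 11
Inverse = (1/11)·[[-4, -5], [3, 1]]
= [[-4/11, -5/11], [3/11, 1/11]]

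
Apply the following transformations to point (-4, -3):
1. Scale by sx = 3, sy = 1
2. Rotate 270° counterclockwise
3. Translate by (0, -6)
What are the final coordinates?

Step 1: Scale → (-12, -3)
Step 2: Rotate 270° → (-3, 12)
Step 3: Translate → (-3, 6)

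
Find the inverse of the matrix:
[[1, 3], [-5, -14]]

For [[a,b],[c,d]], inverse = (1/det)·[[d,-b],[-c,a]]
det = (1)(-14) - (3)(-5) = -14 - -15 = 1
Inverse = [[-14, -3], [5, 1]]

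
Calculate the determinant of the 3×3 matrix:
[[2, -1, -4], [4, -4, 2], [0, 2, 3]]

Expansion along first row:
det = 2·det([[-4,2],[2,3]]) - -1·det([[4,2],[0,3]]) + -4·det([[4,-4],[0,2]])
    = 2·(-4·3 - 2·2) - -1·(4·3 - 2·0) + -4·(4·2 - -4·0)
    = 2·-16 - -1·12 + -4·8
    = -32 + 12 + -32 = -52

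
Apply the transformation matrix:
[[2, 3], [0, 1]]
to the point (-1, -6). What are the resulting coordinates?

Matrix multiplication:
[[2, 3], [0, 1]] × [-1, -6]ᵀ
= [(2)(-1) + (3)(-6), (0)(-1) + (1)(-6)]ᵀ
= [-20, -6]ᵀ
Result: (-20, -6)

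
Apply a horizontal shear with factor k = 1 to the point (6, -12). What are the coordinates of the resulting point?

Shear matrix for horizontal shear with factor k = 1:
[[1, 1], [0, 1]]
Result: (6, -12) → (-6, -12)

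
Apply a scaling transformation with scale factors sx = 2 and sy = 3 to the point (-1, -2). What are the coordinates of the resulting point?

Scaling matrix:
[[2, 0], [0, 3]]
Result: (-1 × 2, -2 × 3) = (-2, -6)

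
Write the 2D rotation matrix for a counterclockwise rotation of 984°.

Rotation matrix formula: [[cos θ, -sin θ], [sin θ, cos θ]]
For θ = 984°:
cos(984°) = -0.1045
sin(984°) = -0.9945
Result: [[-0.1045, 0.9945], [-0.9945, -0.1045]]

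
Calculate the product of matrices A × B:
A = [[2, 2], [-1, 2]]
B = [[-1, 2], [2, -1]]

Matrix multiplication:
C[0][0] = 2×-1 + 2×2 = 2
C[0][1] = 2×2 + 2×-1 = 2
C[1][0] = -1×-1 + 2×2 = 5
C[1][1] = -1×2 + 2×-1 = -4
Result: [[2, 2], [5, -4]]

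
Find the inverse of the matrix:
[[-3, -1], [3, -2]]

For [[a,b],[c,d]], inverse = (1/det)·[[d,-b],[-c,a]]
det = (-3)(-2) - (-1)(3) = 6 - -3 = 9
Inverse = (1/9)·[[-2, 1], [-3, -3]]
= [[-2/9, 1/9], [-1/3, -1/3]]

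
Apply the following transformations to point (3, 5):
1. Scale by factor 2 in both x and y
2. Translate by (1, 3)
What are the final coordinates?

Step 1: Scale (3, 5) by 2 → (6, 10)
Step 2: Translate by (1, 3) → (7, 13)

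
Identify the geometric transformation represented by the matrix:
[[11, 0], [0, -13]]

This matrix represents: non-uniform scaling by sx = 11, sy = -13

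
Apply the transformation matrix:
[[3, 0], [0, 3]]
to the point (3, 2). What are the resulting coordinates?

Matrix multiplication:
[[3, 0], [0, 3]] × [3, 2]ᵀ
= [(3)(3) + (0)(2), (0)(3) + (3)(2)]ᵀ
= [9, 6]ᵀ
Result: (9, 6)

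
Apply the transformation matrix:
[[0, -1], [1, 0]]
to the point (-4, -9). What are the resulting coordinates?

Matrix multiplication:
[[0, -1], [1, 0]] × [-4, -9]ᵀ
= [(0)(-4) + (-1)(-9), (1)(-4) + (0)(-9)]ᵀ
= [9, -4]ᵀ
Result: (9, -4)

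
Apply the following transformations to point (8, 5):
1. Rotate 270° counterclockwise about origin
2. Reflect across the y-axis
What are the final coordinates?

Step 1: Rotate 270° → (5, -8)
Step 2: Reflect across y-axis → (-5, -8)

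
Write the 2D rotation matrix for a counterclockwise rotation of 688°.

Rotation matrix formula: [[cos θ, -sin θ], [sin θ, cos θ]]
For θ = 688°:
cos(688°) = 0.8480
sin(688°) = -0.5299
Result: [[0.8480, 0.5299], [-0.5299, 0.8480]]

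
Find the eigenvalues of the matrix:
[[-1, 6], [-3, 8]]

Characteristic equation: det(A - λI) = 0
λ² - (trace)λ + (det) = 0
trace = -1 + 8 = 7, det = (-1)(8) - (6)(-3) = 10
λ² - (7)λ + (10) = 0
λ = (7 ± √((7)² - 4·(10))) / 2 = (7 ± √9) / 2
Solving: λ = 2, 5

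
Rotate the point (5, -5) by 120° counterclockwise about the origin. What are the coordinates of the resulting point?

Rotation matrix for 120°: [[cos 120°, -sin 120°], [sin 120°, cos 120°]] ≈ [[-0.500000, -0.866025], [0.866025, -0.500000]]
[[-0.500000, -0.866025], [0.866025, -0.500000]] × [5, -5]ᵀ ≈ [1.8301, 6.8301]ᵀ
Result: (1.8301, 6.8301)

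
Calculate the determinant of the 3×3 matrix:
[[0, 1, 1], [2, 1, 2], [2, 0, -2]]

Expansion along first row:
det = 0·det([[1,2],[0,-2]]) - 1·det([[2,2],[2,-2]]) + 1·det([[2,1],[2,0]])
    = 0·(1·-2 - 2·0) - 1·(2·-2 - 2·2) + 1·(2·0 - 1·2)
    = 0·-2 - 1·-8 + 1·-2
    = 0 + 8 + -2 = 6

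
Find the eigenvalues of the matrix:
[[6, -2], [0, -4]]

Characteristic equation: det(A - λI) = 0
λ² - (trace)λ + (det) = 0
trace = 6 + -4 = 2, det = (6)(-4) - (-2)(0) = -24
λ² - (2)λ + (-24) = 0
λ = (2 ± √((2)² - 4·(-24))) / 2 = (2 ± √100) / 2
Solving: λ = -4, 6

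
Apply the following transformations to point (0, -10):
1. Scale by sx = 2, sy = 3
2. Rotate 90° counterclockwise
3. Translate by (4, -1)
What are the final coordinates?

Step 1: Scale → (0, -30)
Step 2: Rotate 90° → (30, 0)
Step 3: Translate → (34, -1)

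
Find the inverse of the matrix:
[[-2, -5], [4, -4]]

For [[a,b],[c,d]], inverse = (1/det)·[[d,-b],[-c,a]]
det = (-2)(-4) - (-5)(4) = 8 - -20 = 28
Inverse = (1/28)·[[-4, 5], [-4, -2]]
= [[-1/7, 5/28], [-1/7, -1/14]]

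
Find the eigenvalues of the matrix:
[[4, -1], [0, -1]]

Characteristic equation: det(A - λI) = 0
λ² - (trace)λ + (det) = 0
trace = 4 + -1 = 3, det = (4)(-1) - (-1)(0) = -4
λ² - (3)λ + (-4) = 0
λ = (3 ± √((3)² - 4·(-4))) / 2 = (3 ± √25) / 2
Solving: λ = -1, 4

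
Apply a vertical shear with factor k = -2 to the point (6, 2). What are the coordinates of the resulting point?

Shear matrix for vertical shear with factor k = -2:
[[1, 0], [-2, 1]]
Result: (6, 2) → (6, -10)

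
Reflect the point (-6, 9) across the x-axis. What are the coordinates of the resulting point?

Reflection across x-axis: (-6, 9) → (-6, -9)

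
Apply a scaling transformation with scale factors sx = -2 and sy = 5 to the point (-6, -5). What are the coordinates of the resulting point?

Scaling matrix:
[[-2, 0], [0, 5]]
Result: (-6 × -2, -5 × 5) = (12, -25)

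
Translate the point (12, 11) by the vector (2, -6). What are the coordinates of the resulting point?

Translation by (2, -6) (homogeneous matrix [[1, 0, 2], [0, 1, -6], [0, 0, 1]]):
x' = 12 + 2 = 14
y' = 11 + -6 = 5
Result: (14, 5)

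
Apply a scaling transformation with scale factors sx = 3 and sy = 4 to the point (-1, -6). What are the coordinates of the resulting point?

Scaling matrix:
[[3, 0], [0, 4]]
Result: (-1 × 3, -6 × 4) = (-3, -24)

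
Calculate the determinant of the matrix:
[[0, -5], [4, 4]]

For a 2×2 matrix [[a, b], [c, d]], det = ad - bc
det = (0)(4) - (-5)(4) = 0 - -20 = 20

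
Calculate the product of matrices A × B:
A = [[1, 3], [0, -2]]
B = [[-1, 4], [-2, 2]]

Matrix multiplication:
C[0][0] = 1×-1 + 3×-2 = -7
C[0][1] = 1×4 + 3×2 = 10
C[1][0] = 0×-1 + -2×-2 = 4
C[1][1] = 0×4 + -2×2 = -4
Result: [[-7, 10], [4, -4]]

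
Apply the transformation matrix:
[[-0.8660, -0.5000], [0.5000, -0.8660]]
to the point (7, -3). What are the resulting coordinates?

Matrix multiplication:
[[-0.8660, -0.5000], [0.5000, -0.8660]] × [7, -3]ᵀ
= [(-0.8660)(7) + (-0.5000)(-3), (0.5000)(7) + (-0.8660)(-3)]ᵀ
= [-4.5620, 6.0980]ᵀ
Result: (-4.5620, 6.0980)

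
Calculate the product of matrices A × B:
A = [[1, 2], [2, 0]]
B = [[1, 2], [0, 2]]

Matrix multiplication:
C[0][0] = 1×1 + 2×0 = 1
C[0][1] = 1×2 + 2×2 = 6
C[1][0] = 2×1 + 0×0 = 2
C[1][1] = 2×2 + 0×2 = 4
Result: [[1, 6], [2, 4]]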